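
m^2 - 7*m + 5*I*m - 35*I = (m - 7)*(m + 5*I)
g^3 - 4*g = g*(g - 2)*(g + 2)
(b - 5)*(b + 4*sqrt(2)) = b^2 - 5*b + 4*sqrt(2)*b - 20*sqrt(2)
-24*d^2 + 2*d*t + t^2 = (-4*d + t)*(6*d + t)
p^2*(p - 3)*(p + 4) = p^4 + p^3 - 12*p^2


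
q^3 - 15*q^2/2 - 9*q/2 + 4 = (q - 8)*(q - 1/2)*(q + 1)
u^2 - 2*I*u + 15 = (u - 5*I)*(u + 3*I)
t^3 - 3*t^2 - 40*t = t*(t - 8)*(t + 5)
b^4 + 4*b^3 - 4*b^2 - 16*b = b*(b - 2)*(b + 2)*(b + 4)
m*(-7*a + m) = -7*a*m + m^2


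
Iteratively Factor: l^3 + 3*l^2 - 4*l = (l + 4)*(l^2 - l) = l*(l + 4)*(l - 1)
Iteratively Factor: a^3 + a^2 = (a)*(a^2 + a) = a^2*(a + 1)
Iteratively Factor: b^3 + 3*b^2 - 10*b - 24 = (b + 4)*(b^2 - b - 6) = (b - 3)*(b + 4)*(b + 2)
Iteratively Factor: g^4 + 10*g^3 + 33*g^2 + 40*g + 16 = (g + 4)*(g^3 + 6*g^2 + 9*g + 4) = (g + 4)^2*(g^2 + 2*g + 1) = (g + 1)*(g + 4)^2*(g + 1)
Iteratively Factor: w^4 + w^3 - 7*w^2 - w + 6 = (w - 2)*(w^3 + 3*w^2 - w - 3) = (w - 2)*(w + 3)*(w^2 - 1) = (w - 2)*(w + 1)*(w + 3)*(w - 1)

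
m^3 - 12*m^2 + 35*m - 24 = (m - 8)*(m - 3)*(m - 1)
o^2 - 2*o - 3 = (o - 3)*(o + 1)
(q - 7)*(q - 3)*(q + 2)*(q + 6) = q^4 - 2*q^3 - 47*q^2 + 48*q + 252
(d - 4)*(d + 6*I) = d^2 - 4*d + 6*I*d - 24*I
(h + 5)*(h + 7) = h^2 + 12*h + 35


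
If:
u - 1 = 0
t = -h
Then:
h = -t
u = 1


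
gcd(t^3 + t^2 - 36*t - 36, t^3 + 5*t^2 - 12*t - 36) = t + 6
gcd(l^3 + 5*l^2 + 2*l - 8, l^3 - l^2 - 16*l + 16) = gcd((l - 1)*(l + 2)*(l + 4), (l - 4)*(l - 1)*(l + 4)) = l^2 + 3*l - 4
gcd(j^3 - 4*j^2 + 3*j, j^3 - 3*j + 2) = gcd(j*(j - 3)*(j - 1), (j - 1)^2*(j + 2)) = j - 1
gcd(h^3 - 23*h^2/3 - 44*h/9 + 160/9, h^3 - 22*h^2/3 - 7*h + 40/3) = h^2 - 19*h/3 - 40/3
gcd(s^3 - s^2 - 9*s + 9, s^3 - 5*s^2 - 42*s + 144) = s - 3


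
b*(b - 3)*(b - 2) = b^3 - 5*b^2 + 6*b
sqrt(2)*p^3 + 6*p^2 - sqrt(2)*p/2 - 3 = (p - sqrt(2)/2)*(p + 3*sqrt(2))*(sqrt(2)*p + 1)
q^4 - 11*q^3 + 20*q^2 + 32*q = q*(q - 8)*(q - 4)*(q + 1)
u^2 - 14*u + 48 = (u - 8)*(u - 6)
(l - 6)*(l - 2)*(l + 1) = l^3 - 7*l^2 + 4*l + 12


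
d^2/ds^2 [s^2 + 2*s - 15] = 2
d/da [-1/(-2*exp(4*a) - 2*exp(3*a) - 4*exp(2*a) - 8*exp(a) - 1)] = (-8*exp(3*a) - 6*exp(2*a) - 8*exp(a) - 8)*exp(a)/(2*exp(4*a) + 2*exp(3*a) + 4*exp(2*a) + 8*exp(a) + 1)^2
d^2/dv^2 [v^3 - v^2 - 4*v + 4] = 6*v - 2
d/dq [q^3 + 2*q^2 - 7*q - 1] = 3*q^2 + 4*q - 7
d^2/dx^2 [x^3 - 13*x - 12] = 6*x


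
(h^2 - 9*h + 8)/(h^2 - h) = (h - 8)/h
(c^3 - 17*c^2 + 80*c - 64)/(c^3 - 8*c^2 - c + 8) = (c - 8)/(c + 1)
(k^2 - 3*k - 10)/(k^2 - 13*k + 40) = (k + 2)/(k - 8)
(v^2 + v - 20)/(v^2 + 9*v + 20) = (v - 4)/(v + 4)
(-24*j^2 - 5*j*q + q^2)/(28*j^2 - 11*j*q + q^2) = (-24*j^2 - 5*j*q + q^2)/(28*j^2 - 11*j*q + q^2)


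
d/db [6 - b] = -1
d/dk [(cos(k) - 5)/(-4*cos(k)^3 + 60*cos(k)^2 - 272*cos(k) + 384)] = (-303*cos(k)/2 + 15*cos(2*k) - cos(3*k)/2 + 259)*sin(k)/(4*(cos(k)^3 - 15*cos(k)^2 + 68*cos(k) - 96)^2)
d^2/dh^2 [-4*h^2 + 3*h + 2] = -8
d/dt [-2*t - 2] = -2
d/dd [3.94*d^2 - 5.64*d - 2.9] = 7.88*d - 5.64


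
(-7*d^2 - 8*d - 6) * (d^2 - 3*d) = -7*d^4 + 13*d^3 + 18*d^2 + 18*d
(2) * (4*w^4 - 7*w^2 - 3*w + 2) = 8*w^4 - 14*w^2 - 6*w + 4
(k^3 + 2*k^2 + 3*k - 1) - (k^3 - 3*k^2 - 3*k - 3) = 5*k^2 + 6*k + 2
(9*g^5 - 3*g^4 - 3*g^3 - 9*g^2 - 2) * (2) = 18*g^5 - 6*g^4 - 6*g^3 - 18*g^2 - 4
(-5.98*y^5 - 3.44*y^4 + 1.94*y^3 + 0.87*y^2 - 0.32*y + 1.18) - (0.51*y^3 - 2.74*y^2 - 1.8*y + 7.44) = -5.98*y^5 - 3.44*y^4 + 1.43*y^3 + 3.61*y^2 + 1.48*y - 6.26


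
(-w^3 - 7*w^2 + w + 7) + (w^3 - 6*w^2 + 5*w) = -13*w^2 + 6*w + 7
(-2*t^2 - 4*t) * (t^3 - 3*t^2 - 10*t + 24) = -2*t^5 + 2*t^4 + 32*t^3 - 8*t^2 - 96*t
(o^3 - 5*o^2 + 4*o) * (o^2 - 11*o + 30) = o^5 - 16*o^4 + 89*o^3 - 194*o^2 + 120*o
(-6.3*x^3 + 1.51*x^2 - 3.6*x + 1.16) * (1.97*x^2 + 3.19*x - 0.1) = -12.411*x^5 - 17.1223*x^4 - 1.6451*x^3 - 9.3498*x^2 + 4.0604*x - 0.116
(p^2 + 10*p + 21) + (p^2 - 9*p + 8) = 2*p^2 + p + 29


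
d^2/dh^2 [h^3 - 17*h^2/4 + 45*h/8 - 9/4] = 6*h - 17/2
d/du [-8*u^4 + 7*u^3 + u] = -32*u^3 + 21*u^2 + 1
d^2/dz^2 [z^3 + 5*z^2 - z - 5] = 6*z + 10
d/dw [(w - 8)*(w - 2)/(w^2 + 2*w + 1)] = 6*(2*w - 7)/(w^3 + 3*w^2 + 3*w + 1)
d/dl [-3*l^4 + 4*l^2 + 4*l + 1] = -12*l^3 + 8*l + 4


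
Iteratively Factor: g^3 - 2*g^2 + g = (g)*(g^2 - 2*g + 1) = g*(g - 1)*(g - 1)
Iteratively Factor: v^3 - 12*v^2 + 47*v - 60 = (v - 3)*(v^2 - 9*v + 20) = (v - 4)*(v - 3)*(v - 5)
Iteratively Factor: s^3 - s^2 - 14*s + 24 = (s - 2)*(s^2 + s - 12) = (s - 3)*(s - 2)*(s + 4)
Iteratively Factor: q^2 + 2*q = (q + 2)*(q)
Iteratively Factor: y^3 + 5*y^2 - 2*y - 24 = (y + 3)*(y^2 + 2*y - 8) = (y + 3)*(y + 4)*(y - 2)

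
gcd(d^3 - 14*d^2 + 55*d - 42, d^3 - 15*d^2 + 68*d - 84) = d^2 - 13*d + 42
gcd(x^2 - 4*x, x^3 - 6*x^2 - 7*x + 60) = x - 4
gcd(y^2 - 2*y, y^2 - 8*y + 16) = 1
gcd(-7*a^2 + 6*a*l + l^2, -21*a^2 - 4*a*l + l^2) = 1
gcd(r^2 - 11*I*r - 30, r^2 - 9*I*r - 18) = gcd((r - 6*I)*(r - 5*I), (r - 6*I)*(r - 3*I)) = r - 6*I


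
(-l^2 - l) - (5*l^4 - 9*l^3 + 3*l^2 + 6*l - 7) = -5*l^4 + 9*l^3 - 4*l^2 - 7*l + 7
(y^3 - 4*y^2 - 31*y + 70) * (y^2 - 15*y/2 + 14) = y^5 - 23*y^4/2 + 13*y^3 + 493*y^2/2 - 959*y + 980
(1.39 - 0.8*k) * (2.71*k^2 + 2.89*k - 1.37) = -2.168*k^3 + 1.4549*k^2 + 5.1131*k - 1.9043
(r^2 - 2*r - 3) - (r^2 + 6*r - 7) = 4 - 8*r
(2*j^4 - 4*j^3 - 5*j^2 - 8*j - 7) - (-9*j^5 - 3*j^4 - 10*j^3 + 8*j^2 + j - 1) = 9*j^5 + 5*j^4 + 6*j^3 - 13*j^2 - 9*j - 6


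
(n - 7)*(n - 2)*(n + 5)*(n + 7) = n^4 + 3*n^3 - 59*n^2 - 147*n + 490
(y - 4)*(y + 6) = y^2 + 2*y - 24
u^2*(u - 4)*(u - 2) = u^4 - 6*u^3 + 8*u^2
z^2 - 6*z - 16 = (z - 8)*(z + 2)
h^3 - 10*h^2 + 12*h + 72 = (h - 6)^2*(h + 2)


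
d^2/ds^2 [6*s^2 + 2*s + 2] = 12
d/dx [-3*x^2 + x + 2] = 1 - 6*x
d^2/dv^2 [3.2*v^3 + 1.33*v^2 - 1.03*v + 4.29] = 19.2*v + 2.66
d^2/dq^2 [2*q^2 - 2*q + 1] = 4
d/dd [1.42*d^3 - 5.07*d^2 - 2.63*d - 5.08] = 4.26*d^2 - 10.14*d - 2.63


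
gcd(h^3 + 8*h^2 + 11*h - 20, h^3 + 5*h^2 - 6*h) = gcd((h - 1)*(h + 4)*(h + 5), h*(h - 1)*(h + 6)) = h - 1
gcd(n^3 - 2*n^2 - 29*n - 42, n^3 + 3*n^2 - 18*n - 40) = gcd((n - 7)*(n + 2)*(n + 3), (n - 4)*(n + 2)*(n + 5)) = n + 2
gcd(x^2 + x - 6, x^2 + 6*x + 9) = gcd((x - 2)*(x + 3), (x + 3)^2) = x + 3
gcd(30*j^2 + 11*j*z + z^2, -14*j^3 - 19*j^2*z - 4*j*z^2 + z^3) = 1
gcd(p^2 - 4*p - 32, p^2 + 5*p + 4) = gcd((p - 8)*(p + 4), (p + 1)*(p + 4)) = p + 4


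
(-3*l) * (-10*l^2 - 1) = 30*l^3 + 3*l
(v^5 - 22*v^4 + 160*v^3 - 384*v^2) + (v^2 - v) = v^5 - 22*v^4 + 160*v^3 - 383*v^2 - v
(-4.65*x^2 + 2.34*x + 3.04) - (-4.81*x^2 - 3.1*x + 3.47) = 0.159999999999999*x^2 + 5.44*x - 0.43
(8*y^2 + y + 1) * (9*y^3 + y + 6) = 72*y^5 + 9*y^4 + 17*y^3 + 49*y^2 + 7*y + 6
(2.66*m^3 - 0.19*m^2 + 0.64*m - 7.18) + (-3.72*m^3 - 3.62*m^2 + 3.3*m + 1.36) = -1.06*m^3 - 3.81*m^2 + 3.94*m - 5.82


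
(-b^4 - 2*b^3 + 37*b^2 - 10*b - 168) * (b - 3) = -b^5 + b^4 + 43*b^3 - 121*b^2 - 138*b + 504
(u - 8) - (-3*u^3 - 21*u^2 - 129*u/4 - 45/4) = 3*u^3 + 21*u^2 + 133*u/4 + 13/4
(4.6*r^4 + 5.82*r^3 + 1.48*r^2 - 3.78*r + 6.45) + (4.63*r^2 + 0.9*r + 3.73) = 4.6*r^4 + 5.82*r^3 + 6.11*r^2 - 2.88*r + 10.18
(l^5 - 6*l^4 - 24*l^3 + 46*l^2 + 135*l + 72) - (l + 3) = l^5 - 6*l^4 - 24*l^3 + 46*l^2 + 134*l + 69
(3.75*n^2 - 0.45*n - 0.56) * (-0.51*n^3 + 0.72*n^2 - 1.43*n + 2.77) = -1.9125*n^5 + 2.9295*n^4 - 5.4009*n^3 + 10.6278*n^2 - 0.4457*n - 1.5512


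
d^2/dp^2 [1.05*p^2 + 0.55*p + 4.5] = 2.10000000000000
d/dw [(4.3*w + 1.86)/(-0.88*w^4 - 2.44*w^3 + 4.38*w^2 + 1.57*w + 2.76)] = (11.352*w^4 + 27.5312*w^3 - 5.2188*w^2 - 16.2936*w + 8.9478)/(0.7744*w^8 + 4.2944*w^7 - 1.7552*w^6 - 24.1376*w^5 + 6.6652*w^4 + 0.284400000000002*w^3 + 26.6425*w^2 + 8.6664*w + 7.6176)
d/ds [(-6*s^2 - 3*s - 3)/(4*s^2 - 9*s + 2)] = 33*(2*s^2 - 1)/(16*s^4 - 72*s^3 + 97*s^2 - 36*s + 4)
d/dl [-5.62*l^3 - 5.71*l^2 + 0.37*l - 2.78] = -16.86*l^2 - 11.42*l + 0.37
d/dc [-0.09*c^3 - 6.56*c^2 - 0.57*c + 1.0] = -0.27*c^2 - 13.12*c - 0.57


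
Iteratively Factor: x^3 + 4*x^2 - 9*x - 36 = (x - 3)*(x^2 + 7*x + 12) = (x - 3)*(x + 3)*(x + 4)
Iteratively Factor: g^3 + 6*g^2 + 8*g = (g + 4)*(g^2 + 2*g) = (g + 2)*(g + 4)*(g)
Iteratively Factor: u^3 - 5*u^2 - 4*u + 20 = (u + 2)*(u^2 - 7*u + 10) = (u - 5)*(u + 2)*(u - 2)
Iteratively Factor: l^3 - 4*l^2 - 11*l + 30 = (l - 5)*(l^2 + l - 6) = (l - 5)*(l - 2)*(l + 3)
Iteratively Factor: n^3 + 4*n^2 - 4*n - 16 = (n - 2)*(n^2 + 6*n + 8) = (n - 2)*(n + 4)*(n + 2)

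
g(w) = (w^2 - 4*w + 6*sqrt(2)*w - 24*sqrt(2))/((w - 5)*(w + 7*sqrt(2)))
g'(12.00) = -0.02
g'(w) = (2*w - 4 + 6*sqrt(2))/((w - 5)*(w + 7*sqrt(2))) - (w^2 - 4*w + 6*sqrt(2)*w - 24*sqrt(2))/((w - 5)*(w + 7*sqrt(2))^2) - (w^2 - 4*w + 6*sqrt(2)*w - 24*sqrt(2))/((w - 5)^2*(w + 7*sqrt(2))) = (-w^2 + sqrt(2)*w^2 - 22*sqrt(2)*w - 84 + 20*sqrt(2))/(w^4 - 10*w^3 + 14*sqrt(2)*w^3 - 140*sqrt(2)*w^2 + 123*w^2 - 980*w + 350*sqrt(2)*w + 2450)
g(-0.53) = 0.70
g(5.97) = 1.85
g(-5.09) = 0.64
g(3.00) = 0.45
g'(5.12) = -62.85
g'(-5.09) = 0.05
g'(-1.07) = -0.00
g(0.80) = 0.66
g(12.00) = 1.07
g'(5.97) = -0.96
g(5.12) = 8.45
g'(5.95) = -1.00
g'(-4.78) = 0.04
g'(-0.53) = -0.01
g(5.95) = 1.87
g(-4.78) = 0.65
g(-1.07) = 0.70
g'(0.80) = -0.04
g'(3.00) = -0.22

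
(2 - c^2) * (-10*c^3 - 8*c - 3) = 10*c^5 - 12*c^3 + 3*c^2 - 16*c - 6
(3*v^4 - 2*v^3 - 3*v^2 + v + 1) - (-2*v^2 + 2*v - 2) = 3*v^4 - 2*v^3 - v^2 - v + 3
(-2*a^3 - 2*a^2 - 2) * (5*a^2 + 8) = -10*a^5 - 10*a^4 - 16*a^3 - 26*a^2 - 16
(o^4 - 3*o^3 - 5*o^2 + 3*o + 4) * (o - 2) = o^5 - 5*o^4 + o^3 + 13*o^2 - 2*o - 8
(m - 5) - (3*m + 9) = -2*m - 14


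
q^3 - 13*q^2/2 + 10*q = q*(q - 4)*(q - 5/2)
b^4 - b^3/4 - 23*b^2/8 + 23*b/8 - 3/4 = (b - 1)*(b - 3/4)*(b - 1/2)*(b + 2)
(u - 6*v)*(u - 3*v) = u^2 - 9*u*v + 18*v^2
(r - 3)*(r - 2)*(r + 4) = r^3 - r^2 - 14*r + 24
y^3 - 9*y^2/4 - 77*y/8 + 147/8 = (y - 7/2)*(y - 7/4)*(y + 3)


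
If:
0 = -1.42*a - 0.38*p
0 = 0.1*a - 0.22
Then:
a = 2.20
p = -8.22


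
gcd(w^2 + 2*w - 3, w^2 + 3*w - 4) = w - 1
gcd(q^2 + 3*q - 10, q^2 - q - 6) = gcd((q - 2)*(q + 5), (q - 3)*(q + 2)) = 1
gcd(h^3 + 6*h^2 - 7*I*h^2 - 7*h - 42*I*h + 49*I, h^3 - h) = h - 1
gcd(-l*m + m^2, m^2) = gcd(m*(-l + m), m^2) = m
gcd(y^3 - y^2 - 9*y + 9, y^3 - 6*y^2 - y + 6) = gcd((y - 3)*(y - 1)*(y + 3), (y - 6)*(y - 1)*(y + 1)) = y - 1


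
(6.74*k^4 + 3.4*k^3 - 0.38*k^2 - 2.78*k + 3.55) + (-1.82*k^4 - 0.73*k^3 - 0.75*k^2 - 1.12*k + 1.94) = 4.92*k^4 + 2.67*k^3 - 1.13*k^2 - 3.9*k + 5.49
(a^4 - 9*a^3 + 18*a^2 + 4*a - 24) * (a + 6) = a^5 - 3*a^4 - 36*a^3 + 112*a^2 - 144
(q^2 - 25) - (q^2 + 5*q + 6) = -5*q - 31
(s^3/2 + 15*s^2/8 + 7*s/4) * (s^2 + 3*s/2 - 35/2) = s^5/2 + 21*s^4/8 - 67*s^3/16 - 483*s^2/16 - 245*s/8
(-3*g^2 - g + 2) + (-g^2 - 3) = -4*g^2 - g - 1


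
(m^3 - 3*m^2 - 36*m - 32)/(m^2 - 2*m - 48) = (m^2 + 5*m + 4)/(m + 6)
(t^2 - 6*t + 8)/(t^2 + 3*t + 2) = (t^2 - 6*t + 8)/(t^2 + 3*t + 2)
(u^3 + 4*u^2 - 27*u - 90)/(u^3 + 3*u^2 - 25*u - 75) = (u + 6)/(u + 5)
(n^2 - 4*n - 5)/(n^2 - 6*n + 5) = (n + 1)/(n - 1)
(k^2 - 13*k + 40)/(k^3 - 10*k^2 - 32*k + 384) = (k - 5)/(k^2 - 2*k - 48)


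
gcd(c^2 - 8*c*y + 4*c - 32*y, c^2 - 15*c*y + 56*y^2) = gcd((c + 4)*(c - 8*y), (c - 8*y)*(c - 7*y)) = -c + 8*y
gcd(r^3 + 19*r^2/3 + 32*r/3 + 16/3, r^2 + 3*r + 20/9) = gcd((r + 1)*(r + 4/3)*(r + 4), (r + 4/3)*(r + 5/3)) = r + 4/3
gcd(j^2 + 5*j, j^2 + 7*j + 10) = j + 5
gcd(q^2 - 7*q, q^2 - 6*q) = q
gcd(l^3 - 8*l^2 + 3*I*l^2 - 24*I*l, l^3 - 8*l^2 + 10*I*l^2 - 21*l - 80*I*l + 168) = l^2 + l*(-8 + 3*I) - 24*I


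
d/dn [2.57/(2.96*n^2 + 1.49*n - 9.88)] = (-15.2144*n - 3.8293)/(2.96*n^2 + 1.49*n - 9.88)^2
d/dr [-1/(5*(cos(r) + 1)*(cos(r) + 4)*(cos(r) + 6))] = (3*sin(r)^2 - 22*cos(r) - 37)*sin(r)/(5*(cos(r) + 1)^2*(cos(r) + 4)^2*(cos(r) + 6)^2)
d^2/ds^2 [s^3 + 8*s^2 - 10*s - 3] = 6*s + 16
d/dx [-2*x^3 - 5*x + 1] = -6*x^2 - 5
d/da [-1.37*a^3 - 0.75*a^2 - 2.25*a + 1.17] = -4.11*a^2 - 1.5*a - 2.25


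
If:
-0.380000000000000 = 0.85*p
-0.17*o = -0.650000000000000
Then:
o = 3.82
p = -0.45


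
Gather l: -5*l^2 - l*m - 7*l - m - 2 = -5*l^2 + l*(-m - 7) - m - 2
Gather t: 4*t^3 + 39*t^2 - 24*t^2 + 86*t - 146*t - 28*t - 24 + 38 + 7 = 4*t^3 + 15*t^2 - 88*t + 21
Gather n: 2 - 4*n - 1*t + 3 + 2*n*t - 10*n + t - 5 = n*(2*t - 14)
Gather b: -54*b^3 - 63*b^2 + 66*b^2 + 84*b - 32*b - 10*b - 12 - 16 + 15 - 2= -54*b^3 + 3*b^2 + 42*b - 15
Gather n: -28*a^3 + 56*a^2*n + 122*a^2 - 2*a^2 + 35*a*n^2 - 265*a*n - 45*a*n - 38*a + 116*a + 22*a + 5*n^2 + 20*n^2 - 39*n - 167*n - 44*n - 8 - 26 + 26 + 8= -28*a^3 + 120*a^2 + 100*a + n^2*(35*a + 25) + n*(56*a^2 - 310*a - 250)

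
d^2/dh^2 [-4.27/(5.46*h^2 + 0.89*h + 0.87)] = (254.591064*h^2 + 41.499276*h - 4.27*(10.92*h + 0.89)*(21.84*h + 1.78) + 40.566708)/(5.46*h^2 + 0.89*h + 0.87)^3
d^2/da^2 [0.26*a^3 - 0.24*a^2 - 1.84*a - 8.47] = 1.56*a - 0.48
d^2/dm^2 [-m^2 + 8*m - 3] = -2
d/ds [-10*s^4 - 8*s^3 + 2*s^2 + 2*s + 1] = -40*s^3 - 24*s^2 + 4*s + 2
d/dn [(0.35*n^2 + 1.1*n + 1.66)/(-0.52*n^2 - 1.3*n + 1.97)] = (0.117*n^2 + 3.1054*n + 4.325)/(0.2704*n^4 + 1.352*n^3 - 0.3588*n^2 - 5.122*n + 3.8809)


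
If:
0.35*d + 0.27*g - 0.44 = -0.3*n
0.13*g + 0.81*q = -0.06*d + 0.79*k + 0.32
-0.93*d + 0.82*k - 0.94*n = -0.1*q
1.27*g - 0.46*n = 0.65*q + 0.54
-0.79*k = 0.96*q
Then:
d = -8.64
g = 3.56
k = -0.26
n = 8.35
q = 0.21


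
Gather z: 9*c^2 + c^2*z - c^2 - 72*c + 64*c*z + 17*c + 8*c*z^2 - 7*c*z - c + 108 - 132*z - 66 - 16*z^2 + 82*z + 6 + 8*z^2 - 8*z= 8*c^2 - 56*c + z^2*(8*c - 8) + z*(c^2 + 57*c - 58) + 48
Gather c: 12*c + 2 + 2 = 12*c + 4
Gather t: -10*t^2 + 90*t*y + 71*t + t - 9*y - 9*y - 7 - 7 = -10*t^2 + t*(90*y + 72) - 18*y - 14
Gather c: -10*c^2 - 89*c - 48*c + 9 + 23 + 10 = -10*c^2 - 137*c + 42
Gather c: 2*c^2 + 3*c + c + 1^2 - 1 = 2*c^2 + 4*c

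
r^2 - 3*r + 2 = (r - 2)*(r - 1)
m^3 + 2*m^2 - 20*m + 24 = (m - 2)^2*(m + 6)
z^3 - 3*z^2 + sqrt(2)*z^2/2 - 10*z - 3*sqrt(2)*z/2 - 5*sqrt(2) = (z - 5)*(z + 2)*(z + sqrt(2)/2)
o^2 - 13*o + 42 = (o - 7)*(o - 6)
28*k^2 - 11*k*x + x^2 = (-7*k + x)*(-4*k + x)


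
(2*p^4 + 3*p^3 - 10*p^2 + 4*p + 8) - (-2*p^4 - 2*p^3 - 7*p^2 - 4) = 4*p^4 + 5*p^3 - 3*p^2 + 4*p + 12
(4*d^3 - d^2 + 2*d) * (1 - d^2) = -4*d^5 + d^4 + 2*d^3 - d^2 + 2*d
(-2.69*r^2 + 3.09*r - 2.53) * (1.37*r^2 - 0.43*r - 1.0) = -3.6853*r^4 + 5.39*r^3 - 2.1048*r^2 - 2.0021*r + 2.53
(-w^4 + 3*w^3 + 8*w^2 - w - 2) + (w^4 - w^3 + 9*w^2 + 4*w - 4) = 2*w^3 + 17*w^2 + 3*w - 6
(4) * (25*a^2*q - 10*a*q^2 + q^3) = 100*a^2*q - 40*a*q^2 + 4*q^3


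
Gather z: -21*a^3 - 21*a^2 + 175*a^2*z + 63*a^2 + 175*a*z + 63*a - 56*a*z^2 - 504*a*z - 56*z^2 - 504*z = -21*a^3 + 42*a^2 + 63*a + z^2*(-56*a - 56) + z*(175*a^2 - 329*a - 504)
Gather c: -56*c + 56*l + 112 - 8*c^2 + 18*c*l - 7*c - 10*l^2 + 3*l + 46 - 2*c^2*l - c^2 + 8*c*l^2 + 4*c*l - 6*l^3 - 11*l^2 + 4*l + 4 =c^2*(-2*l - 9) + c*(8*l^2 + 22*l - 63) - 6*l^3 - 21*l^2 + 63*l + 162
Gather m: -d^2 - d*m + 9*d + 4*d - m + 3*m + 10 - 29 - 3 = -d^2 + 13*d + m*(2 - d) - 22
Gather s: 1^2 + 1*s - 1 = s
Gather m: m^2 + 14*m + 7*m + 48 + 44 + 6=m^2 + 21*m + 98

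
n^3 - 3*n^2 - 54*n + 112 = (n - 8)*(n - 2)*(n + 7)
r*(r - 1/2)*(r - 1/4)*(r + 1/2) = r^4 - r^3/4 - r^2/4 + r/16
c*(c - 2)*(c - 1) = c^3 - 3*c^2 + 2*c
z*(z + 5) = z^2 + 5*z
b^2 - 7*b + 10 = (b - 5)*(b - 2)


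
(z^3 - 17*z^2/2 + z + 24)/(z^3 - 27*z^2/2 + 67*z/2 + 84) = (z - 2)/(z - 7)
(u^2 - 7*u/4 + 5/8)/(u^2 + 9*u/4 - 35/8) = (2*u - 1)/(2*u + 7)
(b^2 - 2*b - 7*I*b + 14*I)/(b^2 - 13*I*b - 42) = (b - 2)/(b - 6*I)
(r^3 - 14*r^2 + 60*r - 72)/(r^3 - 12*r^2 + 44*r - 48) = (r - 6)/(r - 4)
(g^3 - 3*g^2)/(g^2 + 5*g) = g*(g - 3)/(g + 5)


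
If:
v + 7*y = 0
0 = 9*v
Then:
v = 0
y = 0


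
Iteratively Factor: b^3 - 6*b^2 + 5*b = (b - 1)*(b^2 - 5*b) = b*(b - 1)*(b - 5)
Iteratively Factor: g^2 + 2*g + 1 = (g + 1)*(g + 1)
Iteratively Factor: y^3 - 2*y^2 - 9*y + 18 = (y + 3)*(y^2 - 5*y + 6) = (y - 3)*(y + 3)*(y - 2)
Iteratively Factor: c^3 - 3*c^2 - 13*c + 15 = (c - 1)*(c^2 - 2*c - 15) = (c - 5)*(c - 1)*(c + 3)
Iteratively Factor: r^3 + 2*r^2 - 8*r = (r + 4)*(r^2 - 2*r) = (r - 2)*(r + 4)*(r)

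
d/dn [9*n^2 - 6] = 18*n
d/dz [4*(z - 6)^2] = 8*z - 48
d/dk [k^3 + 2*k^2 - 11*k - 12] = 3*k^2 + 4*k - 11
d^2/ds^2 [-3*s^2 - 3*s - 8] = -6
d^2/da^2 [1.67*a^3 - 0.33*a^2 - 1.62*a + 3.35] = 10.02*a - 0.66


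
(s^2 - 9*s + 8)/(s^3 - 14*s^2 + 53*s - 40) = 1/(s - 5)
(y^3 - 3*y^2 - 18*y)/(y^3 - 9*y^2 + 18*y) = (y + 3)/(y - 3)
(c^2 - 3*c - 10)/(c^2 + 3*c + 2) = (c - 5)/(c + 1)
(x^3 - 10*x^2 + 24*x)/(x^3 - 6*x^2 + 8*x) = (x - 6)/(x - 2)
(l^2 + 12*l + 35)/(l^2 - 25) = (l + 7)/(l - 5)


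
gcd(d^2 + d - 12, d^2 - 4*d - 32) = d + 4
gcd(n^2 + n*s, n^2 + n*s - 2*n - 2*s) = n + s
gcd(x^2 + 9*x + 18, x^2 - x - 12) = x + 3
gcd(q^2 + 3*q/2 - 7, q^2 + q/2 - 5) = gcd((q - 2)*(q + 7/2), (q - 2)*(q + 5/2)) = q - 2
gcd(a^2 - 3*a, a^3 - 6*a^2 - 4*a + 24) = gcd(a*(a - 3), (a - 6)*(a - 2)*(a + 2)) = 1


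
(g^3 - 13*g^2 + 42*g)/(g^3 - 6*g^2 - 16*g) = (-g^2 + 13*g - 42)/(-g^2 + 6*g + 16)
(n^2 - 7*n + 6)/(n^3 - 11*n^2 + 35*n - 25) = (n - 6)/(n^2 - 10*n + 25)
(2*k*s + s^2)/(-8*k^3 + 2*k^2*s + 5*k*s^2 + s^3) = s/(-4*k^2 + 3*k*s + s^2)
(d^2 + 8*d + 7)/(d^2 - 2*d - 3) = (d + 7)/(d - 3)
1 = 1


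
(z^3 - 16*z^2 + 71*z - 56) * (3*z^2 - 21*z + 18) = 3*z^5 - 69*z^4 + 567*z^3 - 1947*z^2 + 2454*z - 1008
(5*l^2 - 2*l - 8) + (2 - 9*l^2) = -4*l^2 - 2*l - 6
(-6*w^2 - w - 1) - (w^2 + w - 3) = -7*w^2 - 2*w + 2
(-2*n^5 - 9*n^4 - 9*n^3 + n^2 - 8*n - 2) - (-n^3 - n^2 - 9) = -2*n^5 - 9*n^4 - 8*n^3 + 2*n^2 - 8*n + 7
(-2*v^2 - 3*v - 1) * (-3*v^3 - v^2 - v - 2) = 6*v^5 + 11*v^4 + 8*v^3 + 8*v^2 + 7*v + 2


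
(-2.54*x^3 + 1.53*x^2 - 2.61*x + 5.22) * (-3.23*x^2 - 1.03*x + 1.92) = 8.2042*x^5 - 2.3257*x^4 + 1.9776*x^3 - 11.2347*x^2 - 10.3878*x + 10.0224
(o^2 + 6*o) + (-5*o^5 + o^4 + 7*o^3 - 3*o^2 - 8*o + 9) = -5*o^5 + o^4 + 7*o^3 - 2*o^2 - 2*o + 9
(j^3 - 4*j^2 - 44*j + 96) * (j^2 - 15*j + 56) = j^5 - 19*j^4 + 72*j^3 + 532*j^2 - 3904*j + 5376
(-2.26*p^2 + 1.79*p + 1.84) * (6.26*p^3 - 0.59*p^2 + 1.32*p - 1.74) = -14.1476*p^5 + 12.5388*p^4 + 7.4791*p^3 + 5.2096*p^2 - 0.6858*p - 3.2016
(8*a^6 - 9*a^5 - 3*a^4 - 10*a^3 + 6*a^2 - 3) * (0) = 0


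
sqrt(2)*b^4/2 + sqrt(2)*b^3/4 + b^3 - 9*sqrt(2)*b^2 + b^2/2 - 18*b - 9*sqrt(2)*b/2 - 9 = (b + 1/2)*(b - 3*sqrt(2))*(b + 3*sqrt(2))*(sqrt(2)*b/2 + 1)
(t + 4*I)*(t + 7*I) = t^2 + 11*I*t - 28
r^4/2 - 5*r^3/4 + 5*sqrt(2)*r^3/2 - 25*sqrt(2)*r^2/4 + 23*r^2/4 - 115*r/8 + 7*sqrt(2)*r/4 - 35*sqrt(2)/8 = (r/2 + sqrt(2)/2)*(r - 5/2)*(r + sqrt(2)/2)*(r + 7*sqrt(2)/2)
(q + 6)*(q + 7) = q^2 + 13*q + 42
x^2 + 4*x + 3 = (x + 1)*(x + 3)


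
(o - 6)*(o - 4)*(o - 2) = o^3 - 12*o^2 + 44*o - 48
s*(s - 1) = s^2 - s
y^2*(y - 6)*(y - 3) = y^4 - 9*y^3 + 18*y^2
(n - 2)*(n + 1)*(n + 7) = n^3 + 6*n^2 - 9*n - 14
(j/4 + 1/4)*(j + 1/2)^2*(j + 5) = j^4/4 + 7*j^3/4 + 45*j^2/16 + 13*j/8 + 5/16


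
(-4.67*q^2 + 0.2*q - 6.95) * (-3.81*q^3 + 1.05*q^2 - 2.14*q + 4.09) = 17.7927*q^5 - 5.6655*q^4 + 36.6833*q^3 - 26.8258*q^2 + 15.691*q - 28.4255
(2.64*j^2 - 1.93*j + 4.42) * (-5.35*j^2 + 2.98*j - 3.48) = -14.124*j^4 + 18.1927*j^3 - 38.5856*j^2 + 19.888*j - 15.3816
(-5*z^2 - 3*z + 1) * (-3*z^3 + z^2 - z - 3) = 15*z^5 + 4*z^4 - z^3 + 19*z^2 + 8*z - 3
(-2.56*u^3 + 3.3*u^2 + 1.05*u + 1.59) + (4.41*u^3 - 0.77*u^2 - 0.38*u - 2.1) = 1.85*u^3 + 2.53*u^2 + 0.67*u - 0.51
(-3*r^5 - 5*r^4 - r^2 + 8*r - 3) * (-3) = 9*r^5 + 15*r^4 + 3*r^2 - 24*r + 9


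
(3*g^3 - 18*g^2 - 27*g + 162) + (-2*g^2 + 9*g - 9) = 3*g^3 - 20*g^2 - 18*g + 153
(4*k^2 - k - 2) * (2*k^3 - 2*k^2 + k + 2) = 8*k^5 - 10*k^4 + 2*k^3 + 11*k^2 - 4*k - 4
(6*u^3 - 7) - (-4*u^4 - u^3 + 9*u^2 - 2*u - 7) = 4*u^4 + 7*u^3 - 9*u^2 + 2*u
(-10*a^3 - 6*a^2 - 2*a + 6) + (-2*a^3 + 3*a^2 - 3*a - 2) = -12*a^3 - 3*a^2 - 5*a + 4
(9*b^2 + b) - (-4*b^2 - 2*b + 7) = 13*b^2 + 3*b - 7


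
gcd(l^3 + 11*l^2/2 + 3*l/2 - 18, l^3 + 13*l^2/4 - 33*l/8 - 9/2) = l^2 + 5*l/2 - 6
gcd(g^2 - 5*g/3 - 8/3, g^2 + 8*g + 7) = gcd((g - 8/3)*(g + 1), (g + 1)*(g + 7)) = g + 1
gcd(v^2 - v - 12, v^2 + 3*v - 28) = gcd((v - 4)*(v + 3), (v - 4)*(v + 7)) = v - 4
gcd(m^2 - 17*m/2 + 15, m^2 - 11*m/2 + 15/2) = m - 5/2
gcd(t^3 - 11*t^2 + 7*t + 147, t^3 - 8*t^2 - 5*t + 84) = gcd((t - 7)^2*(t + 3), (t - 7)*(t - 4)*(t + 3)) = t^2 - 4*t - 21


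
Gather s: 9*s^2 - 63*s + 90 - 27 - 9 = 9*s^2 - 63*s + 54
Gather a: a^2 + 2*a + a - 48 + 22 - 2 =a^2 + 3*a - 28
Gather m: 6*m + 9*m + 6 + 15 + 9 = 15*m + 30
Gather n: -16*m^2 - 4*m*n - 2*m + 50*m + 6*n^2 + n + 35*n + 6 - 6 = -16*m^2 + 48*m + 6*n^2 + n*(36 - 4*m)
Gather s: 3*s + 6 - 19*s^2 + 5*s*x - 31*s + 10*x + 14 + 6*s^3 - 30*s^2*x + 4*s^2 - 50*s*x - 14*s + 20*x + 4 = 6*s^3 + s^2*(-30*x - 15) + s*(-45*x - 42) + 30*x + 24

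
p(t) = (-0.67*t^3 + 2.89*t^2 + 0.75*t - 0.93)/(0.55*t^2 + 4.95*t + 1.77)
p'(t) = (-1.1*t - 4.95)*(-0.67*t^3 + 2.89*t^2 + 0.75*t - 0.93)/(0.55*t^2 + 4.95*t + 1.77)^2 + (-2.01*t^2 + 5.78*t + 0.75)/(0.55*t^2 + 4.95*t + 1.77)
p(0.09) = -0.38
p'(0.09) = 1.42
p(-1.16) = -0.97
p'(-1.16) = 1.58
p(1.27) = 0.37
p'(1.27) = 0.28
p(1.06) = 0.30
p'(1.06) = 0.36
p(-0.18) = -1.08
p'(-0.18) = 5.32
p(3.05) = 0.42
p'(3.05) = -0.17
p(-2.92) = -4.78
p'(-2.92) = 3.12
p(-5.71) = -24.96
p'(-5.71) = 15.30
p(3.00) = 0.43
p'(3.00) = -0.16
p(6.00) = -0.72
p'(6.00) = -0.56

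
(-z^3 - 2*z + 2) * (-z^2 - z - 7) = z^5 + z^4 + 9*z^3 + 12*z - 14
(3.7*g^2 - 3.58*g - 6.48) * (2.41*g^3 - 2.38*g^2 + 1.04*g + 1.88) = 8.917*g^5 - 17.4338*g^4 - 3.2484*g^3 + 18.6552*g^2 - 13.4696*g - 12.1824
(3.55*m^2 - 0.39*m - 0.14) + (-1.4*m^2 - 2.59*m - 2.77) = 2.15*m^2 - 2.98*m - 2.91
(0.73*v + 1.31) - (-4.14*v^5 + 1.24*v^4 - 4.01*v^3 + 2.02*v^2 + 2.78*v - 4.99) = 4.14*v^5 - 1.24*v^4 + 4.01*v^3 - 2.02*v^2 - 2.05*v + 6.3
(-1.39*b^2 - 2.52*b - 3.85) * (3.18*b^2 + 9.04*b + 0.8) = -4.4202*b^4 - 20.5792*b^3 - 36.1358*b^2 - 36.82*b - 3.08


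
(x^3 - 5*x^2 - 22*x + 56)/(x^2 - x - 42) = (x^2 + 2*x - 8)/(x + 6)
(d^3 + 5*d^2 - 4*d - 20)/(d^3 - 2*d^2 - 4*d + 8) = (d + 5)/(d - 2)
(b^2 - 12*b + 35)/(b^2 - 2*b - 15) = (b - 7)/(b + 3)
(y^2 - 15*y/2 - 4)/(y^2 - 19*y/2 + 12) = (2*y + 1)/(2*y - 3)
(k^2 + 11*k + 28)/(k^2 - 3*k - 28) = (k + 7)/(k - 7)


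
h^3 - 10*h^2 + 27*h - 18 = (h - 6)*(h - 3)*(h - 1)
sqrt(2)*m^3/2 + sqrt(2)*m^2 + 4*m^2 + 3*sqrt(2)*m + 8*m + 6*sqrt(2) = (m + 2)*(m + 3*sqrt(2))*(sqrt(2)*m/2 + 1)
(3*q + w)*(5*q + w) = 15*q^2 + 8*q*w + w^2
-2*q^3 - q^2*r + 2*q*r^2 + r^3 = (-q + r)*(q + r)*(2*q + r)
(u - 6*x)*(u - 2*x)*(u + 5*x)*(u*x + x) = u^4*x - 3*u^3*x^2 + u^3*x - 28*u^2*x^3 - 3*u^2*x^2 + 60*u*x^4 - 28*u*x^3 + 60*x^4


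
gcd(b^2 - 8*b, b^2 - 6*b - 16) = b - 8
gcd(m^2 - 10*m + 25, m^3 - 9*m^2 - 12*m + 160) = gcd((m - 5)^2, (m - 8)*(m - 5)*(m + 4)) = m - 5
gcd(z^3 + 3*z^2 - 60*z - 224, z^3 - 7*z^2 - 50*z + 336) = z^2 - z - 56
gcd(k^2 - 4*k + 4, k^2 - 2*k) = k - 2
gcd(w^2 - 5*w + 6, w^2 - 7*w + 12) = w - 3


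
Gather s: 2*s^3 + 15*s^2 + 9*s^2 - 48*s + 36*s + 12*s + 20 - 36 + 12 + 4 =2*s^3 + 24*s^2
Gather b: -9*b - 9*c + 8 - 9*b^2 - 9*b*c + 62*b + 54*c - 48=-9*b^2 + b*(53 - 9*c) + 45*c - 40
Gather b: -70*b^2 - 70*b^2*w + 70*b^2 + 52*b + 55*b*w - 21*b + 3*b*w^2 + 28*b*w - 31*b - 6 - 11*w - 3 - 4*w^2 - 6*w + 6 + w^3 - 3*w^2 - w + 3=-70*b^2*w + b*(3*w^2 + 83*w) + w^3 - 7*w^2 - 18*w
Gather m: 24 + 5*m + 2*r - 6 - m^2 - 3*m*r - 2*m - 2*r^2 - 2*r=-m^2 + m*(3 - 3*r) - 2*r^2 + 18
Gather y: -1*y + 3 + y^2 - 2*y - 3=y^2 - 3*y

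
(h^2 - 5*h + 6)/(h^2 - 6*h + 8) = (h - 3)/(h - 4)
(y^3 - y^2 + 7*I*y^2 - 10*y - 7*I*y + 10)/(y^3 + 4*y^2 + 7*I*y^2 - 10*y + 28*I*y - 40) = (y - 1)/(y + 4)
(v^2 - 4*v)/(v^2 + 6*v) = (v - 4)/(v + 6)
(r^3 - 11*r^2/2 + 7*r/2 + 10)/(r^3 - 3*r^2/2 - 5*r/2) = (r - 4)/r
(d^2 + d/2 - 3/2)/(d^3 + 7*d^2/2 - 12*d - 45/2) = (d - 1)/(d^2 + 2*d - 15)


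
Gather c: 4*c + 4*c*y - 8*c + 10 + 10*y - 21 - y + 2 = c*(4*y - 4) + 9*y - 9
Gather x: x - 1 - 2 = x - 3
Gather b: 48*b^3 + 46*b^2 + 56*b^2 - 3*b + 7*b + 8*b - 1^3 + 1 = 48*b^3 + 102*b^2 + 12*b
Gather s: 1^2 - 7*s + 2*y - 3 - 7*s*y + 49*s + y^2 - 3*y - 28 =s*(42 - 7*y) + y^2 - y - 30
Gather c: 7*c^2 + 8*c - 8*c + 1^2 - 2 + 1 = 7*c^2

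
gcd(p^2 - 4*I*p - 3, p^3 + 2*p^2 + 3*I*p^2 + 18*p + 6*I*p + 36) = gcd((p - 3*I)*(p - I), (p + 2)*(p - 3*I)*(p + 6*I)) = p - 3*I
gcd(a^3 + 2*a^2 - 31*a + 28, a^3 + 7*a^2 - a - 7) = a^2 + 6*a - 7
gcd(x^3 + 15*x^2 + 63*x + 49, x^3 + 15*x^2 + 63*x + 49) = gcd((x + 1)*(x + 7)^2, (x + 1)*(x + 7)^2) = x^3 + 15*x^2 + 63*x + 49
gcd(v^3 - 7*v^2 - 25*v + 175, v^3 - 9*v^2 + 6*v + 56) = v - 7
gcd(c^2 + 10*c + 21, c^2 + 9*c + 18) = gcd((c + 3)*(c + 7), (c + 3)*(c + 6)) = c + 3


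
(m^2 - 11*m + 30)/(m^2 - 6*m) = (m - 5)/m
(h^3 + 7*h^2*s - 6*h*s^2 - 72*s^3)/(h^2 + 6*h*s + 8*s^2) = (h^2 + 3*h*s - 18*s^2)/(h + 2*s)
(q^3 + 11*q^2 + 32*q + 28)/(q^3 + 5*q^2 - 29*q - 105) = (q^2 + 4*q + 4)/(q^2 - 2*q - 15)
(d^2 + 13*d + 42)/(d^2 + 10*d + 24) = (d + 7)/(d + 4)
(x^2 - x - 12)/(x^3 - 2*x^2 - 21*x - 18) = (x - 4)/(x^2 - 5*x - 6)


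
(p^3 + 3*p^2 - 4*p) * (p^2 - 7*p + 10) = p^5 - 4*p^4 - 15*p^3 + 58*p^2 - 40*p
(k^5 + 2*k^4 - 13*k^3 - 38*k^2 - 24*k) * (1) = k^5 + 2*k^4 - 13*k^3 - 38*k^2 - 24*k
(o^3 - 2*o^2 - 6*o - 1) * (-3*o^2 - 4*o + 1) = -3*o^5 + 2*o^4 + 27*o^3 + 25*o^2 - 2*o - 1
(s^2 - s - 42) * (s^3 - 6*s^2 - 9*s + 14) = s^5 - 7*s^4 - 45*s^3 + 275*s^2 + 364*s - 588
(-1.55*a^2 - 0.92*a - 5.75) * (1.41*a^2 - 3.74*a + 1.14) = -2.1855*a^4 + 4.4998*a^3 - 6.4337*a^2 + 20.4562*a - 6.555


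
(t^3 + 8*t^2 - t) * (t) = t^4 + 8*t^3 - t^2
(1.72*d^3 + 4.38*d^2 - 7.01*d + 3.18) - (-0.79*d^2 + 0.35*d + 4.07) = 1.72*d^3 + 5.17*d^2 - 7.36*d - 0.89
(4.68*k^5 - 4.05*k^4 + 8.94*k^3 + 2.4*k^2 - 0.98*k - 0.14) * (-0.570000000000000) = -2.6676*k^5 + 2.3085*k^4 - 5.0958*k^3 - 1.368*k^2 + 0.5586*k + 0.0798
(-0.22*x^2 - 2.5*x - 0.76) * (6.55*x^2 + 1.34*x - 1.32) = -1.441*x^4 - 16.6698*x^3 - 8.0376*x^2 + 2.2816*x + 1.0032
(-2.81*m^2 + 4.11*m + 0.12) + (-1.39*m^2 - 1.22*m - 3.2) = -4.2*m^2 + 2.89*m - 3.08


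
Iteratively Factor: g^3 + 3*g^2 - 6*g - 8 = (g - 2)*(g^2 + 5*g + 4) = (g - 2)*(g + 1)*(g + 4)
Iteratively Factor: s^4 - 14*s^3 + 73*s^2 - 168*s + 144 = (s - 3)*(s^3 - 11*s^2 + 40*s - 48) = (s - 4)*(s - 3)*(s^2 - 7*s + 12) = (s - 4)^2*(s - 3)*(s - 3)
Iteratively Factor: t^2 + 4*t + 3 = (t + 3)*(t + 1)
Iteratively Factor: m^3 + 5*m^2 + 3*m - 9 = (m - 1)*(m^2 + 6*m + 9) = (m - 1)*(m + 3)*(m + 3)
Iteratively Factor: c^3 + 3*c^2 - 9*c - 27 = (c + 3)*(c^2 - 9) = (c + 3)^2*(c - 3)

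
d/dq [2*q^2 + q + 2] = 4*q + 1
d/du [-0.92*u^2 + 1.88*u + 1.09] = 1.88 - 1.84*u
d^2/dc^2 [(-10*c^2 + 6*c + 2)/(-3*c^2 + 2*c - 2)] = 4*(3*c^3 - 117*c^2 + 72*c + 10)/(27*c^6 - 54*c^5 + 90*c^4 - 80*c^3 + 60*c^2 - 24*c + 8)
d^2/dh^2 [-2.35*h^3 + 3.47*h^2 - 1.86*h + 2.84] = 6.94 - 14.1*h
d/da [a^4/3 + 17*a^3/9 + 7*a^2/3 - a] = 4*a^3/3 + 17*a^2/3 + 14*a/3 - 1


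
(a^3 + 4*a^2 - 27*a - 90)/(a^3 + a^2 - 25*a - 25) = (a^2 + 9*a + 18)/(a^2 + 6*a + 5)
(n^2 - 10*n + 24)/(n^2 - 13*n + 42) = (n - 4)/(n - 7)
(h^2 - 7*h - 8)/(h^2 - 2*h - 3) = (h - 8)/(h - 3)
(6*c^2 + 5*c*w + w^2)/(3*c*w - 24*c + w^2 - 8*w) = (2*c + w)/(w - 8)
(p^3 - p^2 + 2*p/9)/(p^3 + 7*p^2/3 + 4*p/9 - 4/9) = p*(3*p - 2)/(3*p^2 + 8*p + 4)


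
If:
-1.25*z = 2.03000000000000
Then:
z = -1.62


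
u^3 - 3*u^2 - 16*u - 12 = (u - 6)*(u + 1)*(u + 2)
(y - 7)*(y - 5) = y^2 - 12*y + 35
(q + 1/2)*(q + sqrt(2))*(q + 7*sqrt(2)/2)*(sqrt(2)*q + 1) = sqrt(2)*q^4 + sqrt(2)*q^3/2 + 10*q^3 + 5*q^2 + 23*sqrt(2)*q^2/2 + 7*q + 23*sqrt(2)*q/4 + 7/2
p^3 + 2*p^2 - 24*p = p*(p - 4)*(p + 6)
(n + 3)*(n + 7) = n^2 + 10*n + 21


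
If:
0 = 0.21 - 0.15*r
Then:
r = 1.40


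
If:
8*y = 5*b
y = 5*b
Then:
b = 0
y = 0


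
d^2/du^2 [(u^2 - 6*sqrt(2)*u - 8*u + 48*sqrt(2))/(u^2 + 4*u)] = 12*(-2*u^3 - sqrt(2)*u^3 + 24*sqrt(2)*u^2 + 96*sqrt(2)*u + 128*sqrt(2))/(u^3*(u^3 + 12*u^2 + 48*u + 64))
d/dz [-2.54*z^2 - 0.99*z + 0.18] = -5.08*z - 0.99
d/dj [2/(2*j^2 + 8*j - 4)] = 2*(-j - 2)/(j^2 + 4*j - 2)^2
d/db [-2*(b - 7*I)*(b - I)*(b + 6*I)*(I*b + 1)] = -8*I*b^3 - 18*b^2 - 156*I*b - 166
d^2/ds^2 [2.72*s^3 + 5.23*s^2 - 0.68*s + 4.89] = 16.32*s + 10.46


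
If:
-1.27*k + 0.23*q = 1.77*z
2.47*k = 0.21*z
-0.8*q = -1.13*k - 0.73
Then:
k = 0.01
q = 0.93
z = 0.11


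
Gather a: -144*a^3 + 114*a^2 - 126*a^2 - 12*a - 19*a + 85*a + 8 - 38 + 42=-144*a^3 - 12*a^2 + 54*a + 12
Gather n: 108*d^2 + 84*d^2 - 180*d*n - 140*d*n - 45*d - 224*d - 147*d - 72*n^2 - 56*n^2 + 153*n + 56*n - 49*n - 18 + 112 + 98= 192*d^2 - 416*d - 128*n^2 + n*(160 - 320*d) + 192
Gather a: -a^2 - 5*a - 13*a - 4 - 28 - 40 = -a^2 - 18*a - 72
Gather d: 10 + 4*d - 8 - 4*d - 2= 0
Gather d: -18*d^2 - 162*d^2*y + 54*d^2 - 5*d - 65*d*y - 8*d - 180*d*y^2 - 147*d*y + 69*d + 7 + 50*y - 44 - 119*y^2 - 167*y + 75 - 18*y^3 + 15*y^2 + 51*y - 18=d^2*(36 - 162*y) + d*(-180*y^2 - 212*y + 56) - 18*y^3 - 104*y^2 - 66*y + 20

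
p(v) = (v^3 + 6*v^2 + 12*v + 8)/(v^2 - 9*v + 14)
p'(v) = (9 - 2*v)*(v^3 + 6*v^2 + 12*v + 8)/(v^2 - 9*v + 14)^2 + (3*v^2 + 12*v + 12)/(v^2 - 9*v + 14) = (v^4 - 18*v^3 - 24*v^2 + 152*v + 240)/(v^4 - 18*v^3 + 109*v^2 - 252*v + 196)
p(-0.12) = 0.44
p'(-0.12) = 0.97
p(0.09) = 0.69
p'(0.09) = 1.46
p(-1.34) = 0.01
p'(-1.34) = 0.05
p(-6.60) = -0.83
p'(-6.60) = 0.38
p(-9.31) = -2.12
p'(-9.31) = 0.55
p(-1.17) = 0.02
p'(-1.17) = 0.09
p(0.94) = 3.96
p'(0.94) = 8.42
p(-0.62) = 0.13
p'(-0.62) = 0.35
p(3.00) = -31.25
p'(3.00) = 4.69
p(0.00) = 0.57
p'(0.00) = 1.22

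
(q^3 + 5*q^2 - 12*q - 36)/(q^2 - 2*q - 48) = (q^2 - q - 6)/(q - 8)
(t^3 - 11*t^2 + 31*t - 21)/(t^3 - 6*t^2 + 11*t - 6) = (t - 7)/(t - 2)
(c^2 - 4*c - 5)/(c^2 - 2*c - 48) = (-c^2 + 4*c + 5)/(-c^2 + 2*c + 48)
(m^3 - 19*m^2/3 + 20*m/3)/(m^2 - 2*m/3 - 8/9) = 3*m*(m - 5)/(3*m + 2)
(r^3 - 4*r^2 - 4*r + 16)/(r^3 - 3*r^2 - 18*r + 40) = (r^2 - 2*r - 8)/(r^2 - r - 20)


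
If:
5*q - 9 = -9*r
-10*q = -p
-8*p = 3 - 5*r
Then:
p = 36/149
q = 18/745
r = 147/149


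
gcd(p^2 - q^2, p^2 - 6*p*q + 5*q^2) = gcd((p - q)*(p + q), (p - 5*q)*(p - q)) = p - q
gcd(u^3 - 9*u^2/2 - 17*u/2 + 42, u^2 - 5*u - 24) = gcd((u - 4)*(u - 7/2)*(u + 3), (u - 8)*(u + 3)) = u + 3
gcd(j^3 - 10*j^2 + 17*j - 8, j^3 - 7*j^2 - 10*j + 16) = j^2 - 9*j + 8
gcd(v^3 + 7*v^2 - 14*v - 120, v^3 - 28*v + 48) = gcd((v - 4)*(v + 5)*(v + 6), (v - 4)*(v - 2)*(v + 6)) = v^2 + 2*v - 24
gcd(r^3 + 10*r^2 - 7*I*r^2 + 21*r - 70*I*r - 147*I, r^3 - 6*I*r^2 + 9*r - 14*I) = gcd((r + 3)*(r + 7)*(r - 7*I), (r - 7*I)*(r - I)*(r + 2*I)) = r - 7*I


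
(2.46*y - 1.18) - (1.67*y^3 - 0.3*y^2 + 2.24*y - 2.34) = -1.67*y^3 + 0.3*y^2 + 0.22*y + 1.16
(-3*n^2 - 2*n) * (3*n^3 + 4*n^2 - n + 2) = -9*n^5 - 18*n^4 - 5*n^3 - 4*n^2 - 4*n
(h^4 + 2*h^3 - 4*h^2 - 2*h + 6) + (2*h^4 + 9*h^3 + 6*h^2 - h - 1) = 3*h^4 + 11*h^3 + 2*h^2 - 3*h + 5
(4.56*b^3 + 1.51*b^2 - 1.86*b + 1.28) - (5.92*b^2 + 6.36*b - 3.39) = 4.56*b^3 - 4.41*b^2 - 8.22*b + 4.67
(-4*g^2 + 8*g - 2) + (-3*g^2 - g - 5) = -7*g^2 + 7*g - 7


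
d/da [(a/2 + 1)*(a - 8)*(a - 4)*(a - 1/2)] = 2*a^3 - 63*a^2/4 + 13*a + 30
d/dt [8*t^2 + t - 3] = 16*t + 1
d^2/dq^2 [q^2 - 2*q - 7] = 2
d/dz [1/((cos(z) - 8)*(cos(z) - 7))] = (2*cos(z) - 15)*sin(z)/((cos(z) - 8)^2*(cos(z) - 7)^2)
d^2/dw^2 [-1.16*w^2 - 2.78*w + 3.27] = -2.32000000000000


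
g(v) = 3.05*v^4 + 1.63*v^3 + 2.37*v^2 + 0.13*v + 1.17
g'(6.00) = 2839.81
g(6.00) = 4392.15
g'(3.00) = 387.76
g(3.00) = 313.95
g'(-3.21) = -368.23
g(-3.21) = 295.09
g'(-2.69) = -214.71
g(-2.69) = 145.94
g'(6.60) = 3751.87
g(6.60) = 6361.18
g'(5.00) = 1671.08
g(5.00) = 2171.07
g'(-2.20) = -116.54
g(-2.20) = 66.45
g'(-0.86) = -8.09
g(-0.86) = 3.44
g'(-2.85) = -256.08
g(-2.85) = 183.54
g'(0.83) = 14.41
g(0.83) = 5.29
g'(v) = 12.2*v^3 + 4.89*v^2 + 4.74*v + 0.13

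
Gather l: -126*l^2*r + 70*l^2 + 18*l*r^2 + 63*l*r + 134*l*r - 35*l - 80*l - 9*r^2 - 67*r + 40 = l^2*(70 - 126*r) + l*(18*r^2 + 197*r - 115) - 9*r^2 - 67*r + 40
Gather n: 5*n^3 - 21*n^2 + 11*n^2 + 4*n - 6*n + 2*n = 5*n^3 - 10*n^2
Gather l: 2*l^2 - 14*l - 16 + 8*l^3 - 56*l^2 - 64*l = 8*l^3 - 54*l^2 - 78*l - 16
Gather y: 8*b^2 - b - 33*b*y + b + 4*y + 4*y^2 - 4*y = 8*b^2 - 33*b*y + 4*y^2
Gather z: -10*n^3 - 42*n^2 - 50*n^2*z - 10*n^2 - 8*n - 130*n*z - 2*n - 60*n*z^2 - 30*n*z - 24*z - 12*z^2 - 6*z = -10*n^3 - 52*n^2 - 10*n + z^2*(-60*n - 12) + z*(-50*n^2 - 160*n - 30)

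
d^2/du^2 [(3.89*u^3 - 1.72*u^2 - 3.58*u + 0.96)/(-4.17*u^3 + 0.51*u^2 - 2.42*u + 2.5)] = (43.27209*u^6 + 609.046848*u^5 - 836.783892*u^4 + 181.91036*u^3 + 516.28236*u^2 - 226.201008*u + 56.021712)/(72.511713*u^9 - 26.605017*u^8 + 129.497265*u^7 - 161.429085*u^6 + 107.05239*u^5 - 162.282042*u^4 + 110.872988*u^3 - 53.4855*u^2 + 45.375*u - 15.625)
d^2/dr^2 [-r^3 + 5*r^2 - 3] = 10 - 6*r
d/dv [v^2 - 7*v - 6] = 2*v - 7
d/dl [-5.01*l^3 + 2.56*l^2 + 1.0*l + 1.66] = -15.03*l^2 + 5.12*l + 1.0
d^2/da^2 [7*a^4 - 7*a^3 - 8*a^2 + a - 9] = 84*a^2 - 42*a - 16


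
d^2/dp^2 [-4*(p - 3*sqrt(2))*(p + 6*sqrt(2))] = -8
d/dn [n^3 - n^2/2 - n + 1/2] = 3*n^2 - n - 1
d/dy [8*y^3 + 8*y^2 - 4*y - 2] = 24*y^2 + 16*y - 4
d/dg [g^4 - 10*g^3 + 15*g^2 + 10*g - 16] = 4*g^3 - 30*g^2 + 30*g + 10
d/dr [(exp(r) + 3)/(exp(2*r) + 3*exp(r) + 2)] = (-(exp(r) + 3)*(2*exp(r) + 3) + exp(2*r) + 3*exp(r) + 2)*exp(r)/(exp(2*r) + 3*exp(r) + 2)^2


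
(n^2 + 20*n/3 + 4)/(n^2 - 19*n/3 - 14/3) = (n + 6)/(n - 7)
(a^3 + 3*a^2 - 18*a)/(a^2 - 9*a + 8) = a*(a^2 + 3*a - 18)/(a^2 - 9*a + 8)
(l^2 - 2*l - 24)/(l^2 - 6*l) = (l + 4)/l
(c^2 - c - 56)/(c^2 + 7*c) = (c - 8)/c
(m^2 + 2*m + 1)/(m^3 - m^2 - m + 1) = (m + 1)/(m^2 - 2*m + 1)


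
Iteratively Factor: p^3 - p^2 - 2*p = (p - 2)*(p^2 + p) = p*(p - 2)*(p + 1)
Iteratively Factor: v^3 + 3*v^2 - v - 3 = (v + 1)*(v^2 + 2*v - 3) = (v - 1)*(v + 1)*(v + 3)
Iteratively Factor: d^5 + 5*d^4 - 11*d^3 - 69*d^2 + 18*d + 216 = (d + 3)*(d^4 + 2*d^3 - 17*d^2 - 18*d + 72) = (d + 3)^2*(d^3 - d^2 - 14*d + 24) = (d + 3)^2*(d + 4)*(d^2 - 5*d + 6) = (d - 3)*(d + 3)^2*(d + 4)*(d - 2)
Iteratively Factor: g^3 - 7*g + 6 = (g - 1)*(g^2 + g - 6) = (g - 2)*(g - 1)*(g + 3)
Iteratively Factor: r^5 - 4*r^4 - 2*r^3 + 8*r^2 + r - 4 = (r - 4)*(r^4 - 2*r^2 + 1) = (r - 4)*(r + 1)*(r^3 - r^2 - r + 1) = (r - 4)*(r - 1)*(r + 1)*(r^2 - 1) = (r - 4)*(r - 1)*(r + 1)^2*(r - 1)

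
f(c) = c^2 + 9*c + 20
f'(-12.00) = -15.00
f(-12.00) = 56.00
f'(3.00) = 15.00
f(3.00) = 56.00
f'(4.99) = 18.98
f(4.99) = 89.81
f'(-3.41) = 2.18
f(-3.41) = 0.94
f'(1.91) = 12.82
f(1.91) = 40.84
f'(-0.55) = 7.90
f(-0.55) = 15.35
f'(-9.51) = -10.02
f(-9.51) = 24.85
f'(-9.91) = -10.82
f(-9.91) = 29.02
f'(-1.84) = 5.32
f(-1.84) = 6.83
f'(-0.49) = 8.02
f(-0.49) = 15.83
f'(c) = 2*c + 9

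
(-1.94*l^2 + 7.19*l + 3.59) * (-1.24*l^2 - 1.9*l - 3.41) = 2.4056*l^4 - 5.2296*l^3 - 11.4972*l^2 - 31.3389*l - 12.2419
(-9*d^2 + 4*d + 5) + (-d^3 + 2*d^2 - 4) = -d^3 - 7*d^2 + 4*d + 1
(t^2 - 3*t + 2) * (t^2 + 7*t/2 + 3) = t^4 + t^3/2 - 11*t^2/2 - 2*t + 6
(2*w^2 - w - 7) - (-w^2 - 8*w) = 3*w^2 + 7*w - 7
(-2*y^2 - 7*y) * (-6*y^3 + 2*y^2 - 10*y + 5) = 12*y^5 + 38*y^4 + 6*y^3 + 60*y^2 - 35*y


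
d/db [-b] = -1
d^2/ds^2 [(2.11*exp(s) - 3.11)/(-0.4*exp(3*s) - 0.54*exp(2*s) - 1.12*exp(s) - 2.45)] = (-1.3504*exp(6*s) + 3.11112*exp(5*s) + 10.555204*exp(4*s) + 34.571592*exp(3*s) - 5.038236*exp(2*s) - 6.767096*exp(s) - 21.199115)*exp(s)/(0.064*exp(9*s) + 0.2592*exp(8*s) + 0.88752*exp(7*s) + 2.784984*exp(6*s) + 5.660256*exp(5*s) + 10.760988*exp(4*s) + 17.498488*exp(3*s) + 18.94389*exp(2*s) + 20.1684*exp(s) + 14.706125)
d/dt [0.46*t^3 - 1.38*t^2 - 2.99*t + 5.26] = 1.38*t^2 - 2.76*t - 2.99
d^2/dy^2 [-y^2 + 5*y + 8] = -2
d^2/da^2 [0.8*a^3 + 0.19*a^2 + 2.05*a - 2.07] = 4.8*a + 0.38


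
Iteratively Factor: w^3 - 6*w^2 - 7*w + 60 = (w - 5)*(w^2 - w - 12) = (w - 5)*(w + 3)*(w - 4)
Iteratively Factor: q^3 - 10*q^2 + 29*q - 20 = (q - 5)*(q^2 - 5*q + 4) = (q - 5)*(q - 1)*(q - 4)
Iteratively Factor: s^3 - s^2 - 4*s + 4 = (s + 2)*(s^2 - 3*s + 2) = (s - 2)*(s + 2)*(s - 1)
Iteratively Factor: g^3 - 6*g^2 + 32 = (g + 2)*(g^2 - 8*g + 16) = (g - 4)*(g + 2)*(g - 4)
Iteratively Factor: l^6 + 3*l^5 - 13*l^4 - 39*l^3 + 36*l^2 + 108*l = (l + 3)*(l^5 - 13*l^3 + 36*l) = l*(l + 3)*(l^4 - 13*l^2 + 36) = l*(l - 3)*(l + 3)*(l^3 + 3*l^2 - 4*l - 12) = l*(l - 3)*(l + 3)^2*(l^2 - 4) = l*(l - 3)*(l - 2)*(l + 3)^2*(l + 2)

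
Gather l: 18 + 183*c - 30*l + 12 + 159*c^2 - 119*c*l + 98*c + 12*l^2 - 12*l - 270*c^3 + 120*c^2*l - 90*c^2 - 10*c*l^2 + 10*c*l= -270*c^3 + 69*c^2 + 281*c + l^2*(12 - 10*c) + l*(120*c^2 - 109*c - 42) + 30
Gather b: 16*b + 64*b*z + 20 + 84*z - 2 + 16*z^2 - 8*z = b*(64*z + 16) + 16*z^2 + 76*z + 18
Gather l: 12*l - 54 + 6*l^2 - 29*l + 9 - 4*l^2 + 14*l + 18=2*l^2 - 3*l - 27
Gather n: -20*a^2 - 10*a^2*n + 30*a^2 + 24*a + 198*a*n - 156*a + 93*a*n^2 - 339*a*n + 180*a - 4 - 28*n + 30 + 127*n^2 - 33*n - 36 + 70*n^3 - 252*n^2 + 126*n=10*a^2 + 48*a + 70*n^3 + n^2*(93*a - 125) + n*(-10*a^2 - 141*a + 65) - 10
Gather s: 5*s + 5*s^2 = 5*s^2 + 5*s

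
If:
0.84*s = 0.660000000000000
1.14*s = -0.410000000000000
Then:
No Solution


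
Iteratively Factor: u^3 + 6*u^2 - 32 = (u - 2)*(u^2 + 8*u + 16) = (u - 2)*(u + 4)*(u + 4)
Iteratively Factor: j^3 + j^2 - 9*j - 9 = (j - 3)*(j^2 + 4*j + 3) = (j - 3)*(j + 3)*(j + 1)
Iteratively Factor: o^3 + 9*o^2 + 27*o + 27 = (o + 3)*(o^2 + 6*o + 9) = (o + 3)^2*(o + 3)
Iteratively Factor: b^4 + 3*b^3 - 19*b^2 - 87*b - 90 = (b + 2)*(b^3 + b^2 - 21*b - 45) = (b - 5)*(b + 2)*(b^2 + 6*b + 9) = (b - 5)*(b + 2)*(b + 3)*(b + 3)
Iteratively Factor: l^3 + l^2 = (l + 1)*(l^2) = l*(l + 1)*(l)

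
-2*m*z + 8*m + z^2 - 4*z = (-2*m + z)*(z - 4)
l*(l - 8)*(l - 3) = l^3 - 11*l^2 + 24*l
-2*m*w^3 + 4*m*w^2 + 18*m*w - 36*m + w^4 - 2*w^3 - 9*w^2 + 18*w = (-2*m + w)*(w - 3)*(w - 2)*(w + 3)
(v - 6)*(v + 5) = v^2 - v - 30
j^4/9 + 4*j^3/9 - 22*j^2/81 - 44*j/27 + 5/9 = (j/3 + 1)^2*(j - 5/3)*(j - 1/3)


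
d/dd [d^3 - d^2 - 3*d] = 3*d^2 - 2*d - 3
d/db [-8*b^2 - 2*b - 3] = -16*b - 2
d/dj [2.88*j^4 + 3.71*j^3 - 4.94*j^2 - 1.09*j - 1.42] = 11.52*j^3 + 11.13*j^2 - 9.88*j - 1.09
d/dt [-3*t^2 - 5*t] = -6*t - 5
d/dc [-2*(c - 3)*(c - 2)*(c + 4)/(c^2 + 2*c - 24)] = 2*(-c^4 - 4*c^3 + 60*c^2 - 288)/(c^4 + 4*c^3 - 44*c^2 - 96*c + 576)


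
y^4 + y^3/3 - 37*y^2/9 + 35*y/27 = y*(y - 5/3)*(y - 1/3)*(y + 7/3)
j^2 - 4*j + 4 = (j - 2)^2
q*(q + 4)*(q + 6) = q^3 + 10*q^2 + 24*q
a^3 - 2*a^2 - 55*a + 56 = (a - 8)*(a - 1)*(a + 7)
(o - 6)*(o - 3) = o^2 - 9*o + 18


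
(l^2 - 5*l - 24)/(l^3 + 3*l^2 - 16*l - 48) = (l - 8)/(l^2 - 16)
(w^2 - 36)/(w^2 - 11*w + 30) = (w + 6)/(w - 5)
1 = 1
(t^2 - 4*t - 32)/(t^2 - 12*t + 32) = (t + 4)/(t - 4)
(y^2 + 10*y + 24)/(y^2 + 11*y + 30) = (y + 4)/(y + 5)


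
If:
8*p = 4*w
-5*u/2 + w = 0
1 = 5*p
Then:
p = 1/5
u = 4/25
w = 2/5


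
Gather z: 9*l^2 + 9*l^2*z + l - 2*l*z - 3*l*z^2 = 9*l^2 - 3*l*z^2 + l + z*(9*l^2 - 2*l)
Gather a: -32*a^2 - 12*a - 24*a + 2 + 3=-32*a^2 - 36*a + 5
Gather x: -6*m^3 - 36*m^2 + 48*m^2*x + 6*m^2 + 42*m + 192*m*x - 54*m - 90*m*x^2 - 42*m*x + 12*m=-6*m^3 - 30*m^2 - 90*m*x^2 + x*(48*m^2 + 150*m)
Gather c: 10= 10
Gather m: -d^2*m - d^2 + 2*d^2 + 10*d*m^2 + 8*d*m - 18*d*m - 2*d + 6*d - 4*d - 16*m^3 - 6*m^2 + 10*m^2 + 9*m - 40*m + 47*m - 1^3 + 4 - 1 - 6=d^2 - 16*m^3 + m^2*(10*d + 4) + m*(-d^2 - 10*d + 16) - 4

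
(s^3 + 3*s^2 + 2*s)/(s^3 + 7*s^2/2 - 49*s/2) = 2*(s^2 + 3*s + 2)/(2*s^2 + 7*s - 49)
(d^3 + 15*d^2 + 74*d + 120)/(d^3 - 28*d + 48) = (d^2 + 9*d + 20)/(d^2 - 6*d + 8)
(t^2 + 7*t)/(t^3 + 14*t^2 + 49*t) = 1/(t + 7)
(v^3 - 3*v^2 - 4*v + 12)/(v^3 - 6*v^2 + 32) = (v^2 - 5*v + 6)/(v^2 - 8*v + 16)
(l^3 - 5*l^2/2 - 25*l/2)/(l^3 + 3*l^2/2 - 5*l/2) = (l - 5)/(l - 1)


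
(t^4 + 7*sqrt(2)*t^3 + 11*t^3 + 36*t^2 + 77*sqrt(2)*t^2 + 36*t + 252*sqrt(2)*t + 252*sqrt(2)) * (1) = t^4 + 7*sqrt(2)*t^3 + 11*t^3 + 36*t^2 + 77*sqrt(2)*t^2 + 36*t + 252*sqrt(2)*t + 252*sqrt(2)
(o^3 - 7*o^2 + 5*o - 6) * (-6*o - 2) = -6*o^4 + 40*o^3 - 16*o^2 + 26*o + 12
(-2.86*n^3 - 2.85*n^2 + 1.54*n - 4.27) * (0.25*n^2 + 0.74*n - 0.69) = -0.715*n^5 - 2.8289*n^4 + 0.2494*n^3 + 2.0386*n^2 - 4.2224*n + 2.9463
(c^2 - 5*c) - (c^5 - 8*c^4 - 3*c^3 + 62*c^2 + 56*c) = -c^5 + 8*c^4 + 3*c^3 - 61*c^2 - 61*c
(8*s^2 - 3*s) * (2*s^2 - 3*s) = 16*s^4 - 30*s^3 + 9*s^2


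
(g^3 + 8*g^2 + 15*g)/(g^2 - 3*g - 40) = g*(g + 3)/(g - 8)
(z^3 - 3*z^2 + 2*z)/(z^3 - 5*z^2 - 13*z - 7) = z*(-z^2 + 3*z - 2)/(-z^3 + 5*z^2 + 13*z + 7)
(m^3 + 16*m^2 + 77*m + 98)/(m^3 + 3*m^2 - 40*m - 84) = (m + 7)/(m - 6)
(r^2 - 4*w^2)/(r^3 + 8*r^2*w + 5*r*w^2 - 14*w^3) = (r - 2*w)/(r^2 + 6*r*w - 7*w^2)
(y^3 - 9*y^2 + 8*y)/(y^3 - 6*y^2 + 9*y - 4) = y*(y - 8)/(y^2 - 5*y + 4)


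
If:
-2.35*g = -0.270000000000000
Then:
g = 0.11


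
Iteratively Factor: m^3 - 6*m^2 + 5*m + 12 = (m - 3)*(m^2 - 3*m - 4) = (m - 3)*(m + 1)*(m - 4)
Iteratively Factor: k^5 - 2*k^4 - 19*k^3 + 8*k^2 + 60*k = (k - 2)*(k^4 - 19*k^2 - 30*k) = k*(k - 2)*(k^3 - 19*k - 30) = k*(k - 5)*(k - 2)*(k^2 + 5*k + 6) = k*(k - 5)*(k - 2)*(k + 3)*(k + 2)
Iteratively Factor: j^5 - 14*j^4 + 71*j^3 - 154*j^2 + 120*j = (j - 2)*(j^4 - 12*j^3 + 47*j^2 - 60*j) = (j - 3)*(j - 2)*(j^3 - 9*j^2 + 20*j) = j*(j - 3)*(j - 2)*(j^2 - 9*j + 20) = j*(j - 5)*(j - 3)*(j - 2)*(j - 4)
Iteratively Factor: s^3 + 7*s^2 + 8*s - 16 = (s + 4)*(s^2 + 3*s - 4) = (s + 4)^2*(s - 1)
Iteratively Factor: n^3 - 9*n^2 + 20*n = (n)*(n^2 - 9*n + 20) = n*(n - 4)*(n - 5)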